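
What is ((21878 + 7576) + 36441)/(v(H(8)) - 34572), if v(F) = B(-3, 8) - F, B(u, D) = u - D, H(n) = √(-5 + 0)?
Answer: -759615595/398661298 + 21965*I*√5/398661298 ≈ -1.9054 + 0.0001232*I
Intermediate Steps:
H(n) = I*√5 (H(n) = √(-5) = I*√5)
v(F) = -11 - F (v(F) = (-3 - 1*8) - F = (-3 - 8) - F = -11 - F)
((21878 + 7576) + 36441)/(v(H(8)) - 34572) = ((21878 + 7576) + 36441)/((-11 - I*√5) - 34572) = (29454 + 36441)/((-11 - I*√5) - 34572) = 65895/(-34583 - I*√5)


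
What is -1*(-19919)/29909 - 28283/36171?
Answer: -125426098/1081838439 ≈ -0.11594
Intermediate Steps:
-1*(-19919)/29909 - 28283/36171 = 19919*(1/29909) - 28283*1/36171 = 19919/29909 - 28283/36171 = -125426098/1081838439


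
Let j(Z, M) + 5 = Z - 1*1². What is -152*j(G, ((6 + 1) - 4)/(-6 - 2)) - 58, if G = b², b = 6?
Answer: -4618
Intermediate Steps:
G = 36 (G = 6² = 36)
j(Z, M) = -6 + Z (j(Z, M) = -5 + (Z - 1*1²) = -5 + (Z - 1*1) = -5 + (Z - 1) = -5 + (-1 + Z) = -6 + Z)
-152*j(G, ((6 + 1) - 4)/(-6 - 2)) - 58 = -152*(-6 + 36) - 58 = -152*30 - 58 = -4560 - 58 = -4618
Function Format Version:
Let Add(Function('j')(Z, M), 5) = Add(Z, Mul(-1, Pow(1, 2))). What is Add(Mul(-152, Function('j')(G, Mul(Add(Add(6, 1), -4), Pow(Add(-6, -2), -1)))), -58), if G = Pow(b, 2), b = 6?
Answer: -4618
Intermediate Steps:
G = 36 (G = Pow(6, 2) = 36)
Function('j')(Z, M) = Add(-6, Z) (Function('j')(Z, M) = Add(-5, Add(Z, Mul(-1, Pow(1, 2)))) = Add(-5, Add(Z, Mul(-1, 1))) = Add(-5, Add(Z, -1)) = Add(-5, Add(-1, Z)) = Add(-6, Z))
Add(Mul(-152, Function('j')(G, Mul(Add(Add(6, 1), -4), Pow(Add(-6, -2), -1)))), -58) = Add(Mul(-152, Add(-6, 36)), -58) = Add(Mul(-152, 30), -58) = Add(-4560, -58) = -4618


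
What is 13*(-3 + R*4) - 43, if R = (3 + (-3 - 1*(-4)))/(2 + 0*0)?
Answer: 22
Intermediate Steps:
R = 2 (R = (3 + (-3 + 4))/(2 + 0) = (3 + 1)/2 = 4*(½) = 2)
13*(-3 + R*4) - 43 = 13*(-3 + 2*4) - 43 = 13*(-3 + 8) - 43 = 13*5 - 43 = 65 - 43 = 22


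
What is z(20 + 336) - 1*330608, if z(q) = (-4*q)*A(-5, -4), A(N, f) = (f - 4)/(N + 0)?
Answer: -1664432/5 ≈ -3.3289e+5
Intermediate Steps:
A(N, f) = (-4 + f)/N
z(q) = -32*q/5 (z(q) = (-4*q)*((-4 - 4)/(-5)) = (-4*q)*(-⅕*(-8)) = -4*q*(8/5) = -32*q/5)
z(20 + 336) - 1*330608 = -32*(20 + 336)/5 - 1*330608 = -32/5*356 - 330608 = -11392/5 - 330608 = -1664432/5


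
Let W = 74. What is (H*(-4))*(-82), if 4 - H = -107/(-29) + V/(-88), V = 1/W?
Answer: 2404117/23606 ≈ 101.84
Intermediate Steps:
V = 1/74 ≈ 0.013514
H = 58637/188848 (H = 4 - (-107/(-29) + (1/74)/(-88)) = 4 - (-107*(-1/29) + (1/74)*(-1/88)) = 4 - (107/29 - 1/6512) = 4 - 1*696755/188848 = 4 - 696755/188848 = 58637/188848 ≈ 0.31050)
(H*(-4))*(-82) = ((58637/188848)*(-4))*(-82) = -58637/47212*(-82) = 2404117/23606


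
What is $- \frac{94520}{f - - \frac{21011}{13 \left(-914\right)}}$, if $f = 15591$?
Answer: $- \frac{1123086640}{185231251} \approx -6.0632$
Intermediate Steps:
$- \frac{94520}{f - - \frac{21011}{13 \left(-914\right)}} = - \frac{94520}{15591 - - \frac{21011}{13 \left(-914\right)}} = - \frac{94520}{15591 - - \frac{21011}{-11882}} = - \frac{94520}{15591 - \left(-21011\right) \left(- \frac{1}{11882}\right)} = - \frac{94520}{15591 - \frac{21011}{11882}} = - \frac{94520}{\frac{185231251}{11882}} = \left(-94520\right) \frac{11882}{185231251} = - \frac{1123086640}{185231251}$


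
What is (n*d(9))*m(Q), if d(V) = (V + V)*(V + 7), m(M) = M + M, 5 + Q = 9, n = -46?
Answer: -105984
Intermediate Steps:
Q = 4 (Q = -5 + 9 = 4)
m(M) = 2*M
d(V) = 2*V*(7 + V) (d(V) = (2*V)*(7 + V) = 2*V*(7 + V))
(n*d(9))*m(Q) = (-92*9*(7 + 9))*(2*4) = -92*9*16*8 = -46*288*8 = -13248*8 = -105984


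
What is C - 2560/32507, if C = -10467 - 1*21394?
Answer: -1035708087/32507 ≈ -31861.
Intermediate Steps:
C = -31861 (C = -10467 - 21394 = -31861)
C - 2560/32507 = -31861 - 2560/32507 = -1035708087/32507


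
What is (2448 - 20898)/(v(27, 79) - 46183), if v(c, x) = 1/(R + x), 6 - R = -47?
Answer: 487080/1219231 ≈ 0.39950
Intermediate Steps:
R = 53 (R = 6 - 1*(-47) = 6 + 47 = 53)
v(c, x) = 1/(53 + x)
(2448 - 20898)/(v(27, 79) - 46183) = (2448 - 20898)/(1/(53 + 79) - 46183) = -18450/(1/132 - 46183) = -18450/(-6096155/132) = -18450*(-132/6096155) = 487080/1219231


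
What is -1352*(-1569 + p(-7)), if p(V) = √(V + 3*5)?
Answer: 2121288 - 2704*√2 ≈ 2.1175e+6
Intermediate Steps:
p(V) = √(15 + V) (p(V) = √(V + 15) = √(15 + V))
-1352*(-1569 + p(-7)) = -1352*(-1569 + √(15 - 7)) = -1352*(-1569 + √8) = -1352*(-1569 + 2*√2) = 2121288 - 2704*√2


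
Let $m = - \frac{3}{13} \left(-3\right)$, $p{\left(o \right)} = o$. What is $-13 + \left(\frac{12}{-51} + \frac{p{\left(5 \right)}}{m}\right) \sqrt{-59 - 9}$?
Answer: $-13 + \frac{2138 i \sqrt{17}}{153} \approx -13.0 + 57.616 i$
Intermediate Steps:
$m = \frac{9}{13}$ ($m = \left(-3\right) \frac{1}{13} \left(-3\right) = \left(- \frac{3}{13}\right) \left(-3\right) = \frac{9}{13} \approx 0.69231$)
$-13 + \left(\frac{12}{-51} + \frac{p{\left(5 \right)}}{m}\right) \sqrt{-59 - 9} = -13 + \left(\frac{12}{-51} + \frac{5}{\frac{9}{13}}\right) \sqrt{-59 - 9} = -13 + \left(12 \left(- \frac{1}{51}\right) + 5 \cdot \frac{13}{9}\right) \sqrt{-68} = -13 + \left(- \frac{4}{17} + \frac{65}{9}\right) 2 i \sqrt{17} = -13 + \frac{1069 \cdot 2 i \sqrt{17}}{153} = -13 + \frac{2138 i \sqrt{17}}{153}$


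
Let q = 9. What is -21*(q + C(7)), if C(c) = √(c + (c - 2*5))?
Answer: -231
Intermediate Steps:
C(c) = √(-10 + 2*c) (C(c) = √(c + (c - 10)) = √(c + (-10 + c)) = √(-10 + 2*c))
-21*(q + C(7)) = -21*(9 + √(-10 + 2*7)) = -21*(9 + √(-10 + 14)) = -21*(9 + √4) = -21*(9 + 2) = -21*11 = -231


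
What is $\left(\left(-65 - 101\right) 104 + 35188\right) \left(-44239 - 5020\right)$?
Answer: $-882918316$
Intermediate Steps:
$\left(\left(-65 - 101\right) 104 + 35188\right) \left(-44239 - 5020\right) = \left(\left(-166\right) 104 + 35188\right) \left(-49259\right) = \left(-17264 + 35188\right) \left(-49259\right) = 17924 \left(-49259\right) = -882918316$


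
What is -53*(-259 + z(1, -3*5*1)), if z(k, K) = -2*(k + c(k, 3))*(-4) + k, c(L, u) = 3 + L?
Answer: 11554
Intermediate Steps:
z(k, K) = 24 + 17*k (z(k, K) = -2*(k + (3 + k))*(-4) + k = -2*(3 + 2*k)*(-4) + k = (-6 - 4*k)*(-4) + k = (24 + 16*k) + k = 24 + 17*k)
-53*(-259 + z(1, -3*5*1)) = -53*(-259 + (24 + 17*1)) = -53*(-259 + (24 + 17)) = -53*(-259 + 41) = -53*(-218) = 11554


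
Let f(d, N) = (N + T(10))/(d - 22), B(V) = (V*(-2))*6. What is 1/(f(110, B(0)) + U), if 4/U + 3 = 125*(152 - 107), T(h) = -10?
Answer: -123684/13967 ≈ -8.8554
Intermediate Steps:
U = 2/2811 (U = 4/(-3 + 125*(152 - 107)) = 4/(-3 + 125*45) = 4/(-3 + 5625) = 4/5622 = 4*(1/5622) = 2/2811 ≈ 0.00071149)
B(V) = -12*V (B(V) = -2*V*6 = -12*V)
f(d, N) = (-10 + N)/(-22 + d) (f(d, N) = (N - 10)/(d - 22) = (-10 + N)/(-22 + d))
1/(f(110, B(0)) + U) = 1/((-10 - 12*0)/(-22 + 110) + 2/2811) = 1/((-10 + 0)/88 + 2/2811) = 1/((1/88)*(-10) + 2/2811) = 1/(-5/44 + 2/2811) = 1/(-13967/123684) = -123684/13967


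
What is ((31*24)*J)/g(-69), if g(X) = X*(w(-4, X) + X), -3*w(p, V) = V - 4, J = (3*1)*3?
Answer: 3348/1541 ≈ 2.1726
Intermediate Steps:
J = 9 (J = 3*3 = 9)
w(p, V) = 4/3 - V/3 (w(p, V) = -(V - 4)/3 = -(-4 + V)/3 = 4/3 - V/3)
g(X) = X*(4/3 + 2*X/3) (g(X) = X*((4/3 - X/3) + X) = X*(4/3 + 2*X/3))
((31*24)*J)/g(-69) = ((31*24)*9)/(((⅔)*(-69)*(2 - 69))) = (744*9)/(((⅔)*(-69)*(-67))) = 6696/3082 = 6696*(1/3082) = 3348/1541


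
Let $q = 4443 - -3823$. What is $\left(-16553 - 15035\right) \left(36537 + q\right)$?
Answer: $-1415237164$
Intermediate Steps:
$q = 8266$ ($q = 4443 + 3823 = 8266$)
$\left(-16553 - 15035\right) \left(36537 + q\right) = \left(-16553 - 15035\right) \left(36537 + 8266\right) = \left(-31588\right) 44803 = -1415237164$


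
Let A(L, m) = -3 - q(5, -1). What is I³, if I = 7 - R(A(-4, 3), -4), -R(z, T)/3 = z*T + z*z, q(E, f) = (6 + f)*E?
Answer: 19573852375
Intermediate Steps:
q(E, f) = E*(6 + f)
A(L, m) = -28 (A(L, m) = -3 - 5*(6 - 1) = -3 - 5*5 = -3 - 1*25 = -3 - 25 = -28)
R(z, T) = -3*z² - 3*T*z (R(z, T) = -3*(z*T + z*z) = -3*(T*z + z²) = -3*(z² + T*z) = -3*z² - 3*T*z)
I = 2695 (I = 7 - (-3)*(-28)*(-4 - 28) = 7 - (-3)*(-28)*(-32) = 7 - 1*(-2688) = 7 + 2688 = 2695)
I³ = 2695³ = 19573852375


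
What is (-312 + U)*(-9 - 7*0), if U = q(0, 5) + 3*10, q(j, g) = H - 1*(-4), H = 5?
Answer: 2457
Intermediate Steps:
q(j, g) = 9 (q(j, g) = 5 - 1*(-4) = 5 + 4 = 9)
U = 39 (U = 9 + 3*10 = 9 + 30 = 39)
(-312 + U)*(-9 - 7*0) = (-312 + 39)*(-9 - 7*0) = -273*(-9 + 0) = -273*(-9) = 2457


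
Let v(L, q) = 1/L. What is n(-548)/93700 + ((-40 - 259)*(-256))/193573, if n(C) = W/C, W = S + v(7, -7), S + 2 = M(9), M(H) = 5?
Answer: 13756225301097/34788281411800 ≈ 0.39543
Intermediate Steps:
S = 3 (S = -2 + 5 = 3)
W = 22/7 (W = 3 + 1/7 = 3 + ⅐ = 22/7 ≈ 3.1429)
n(C) = 22/(7*C)
n(-548)/93700 + ((-40 - 259)*(-256))/193573 = ((22/7)/(-548))/93700 + ((-40 - 259)*(-256))/193573 = ((22/7)*(-1/548))*(1/93700) - 299*(-256)*(1/193573) = -11/1918*1/93700 + 76544*(1/193573) = -11/179716600 + 76544/193573 = 13756225301097/34788281411800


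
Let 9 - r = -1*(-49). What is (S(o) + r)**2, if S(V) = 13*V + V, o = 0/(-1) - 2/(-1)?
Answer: 144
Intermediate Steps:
o = 2 (o = 0*(-1) - 2*(-1) = 0 + 2 = 2)
S(V) = 14*V
r = -40 (r = 9 - (-1)*(-49) = 9 - 1*49 = 9 - 49 = -40)
(S(o) + r)**2 = (14*2 - 40)**2 = (28 - 40)**2 = (-12)**2 = 144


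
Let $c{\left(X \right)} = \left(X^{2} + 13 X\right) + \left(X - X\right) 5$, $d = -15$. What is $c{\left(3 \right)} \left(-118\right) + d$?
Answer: $-5679$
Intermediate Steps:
$c{\left(X \right)} = X^{2} + 13 X$ ($c{\left(X \right)} = \left(X^{2} + 13 X\right) + 0 \cdot 5 = \left(X^{2} + 13 X\right) + 0 = X^{2} + 13 X$)
$c{\left(3 \right)} \left(-118\right) + d = 3 \left(13 + 3\right) \left(-118\right) - 15 = 3 \cdot 16 \left(-118\right) - 15 = 48 \left(-118\right) - 15 = -5664 - 15 = -5679$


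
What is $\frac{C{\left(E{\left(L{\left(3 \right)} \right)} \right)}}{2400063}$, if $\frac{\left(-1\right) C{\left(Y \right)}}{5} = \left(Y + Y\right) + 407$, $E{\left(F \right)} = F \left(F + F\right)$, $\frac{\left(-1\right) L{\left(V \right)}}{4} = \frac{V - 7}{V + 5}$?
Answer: $- \frac{705}{800021} \approx -0.00088123$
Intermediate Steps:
$L{\left(V \right)} = - \frac{4 \left(-7 + V\right)}{5 + V}$ ($L{\left(V \right)} = - 4 \frac{V - 7}{V + 5} = - 4 \frac{-7 + V}{5 + V} = - \frac{4 \left(-7 + V\right)}{5 + V}$)
$E{\left(F \right)} = 2 F^{2}$ ($E{\left(F \right)} = F 2 F = 2 F^{2}$)
$C{\left(Y \right)} = -2035 - 10 Y$ ($C{\left(Y \right)} = - 5 \left(\left(Y + Y\right) + 407\right) = - 5 \left(2 Y + 407\right) = - 5 \left(407 + 2 Y\right) = -2035 - 10 Y$)
$\frac{C{\left(E{\left(L{\left(3 \right)} \right)} \right)}}{2400063} = \frac{-2035 - 10 \cdot 2 \left(\frac{4 \left(7 - 3\right)}{5 + 3}\right)^{2}}{2400063} = \left(-2035 - 10 \cdot 2 \left(\frac{4 \left(7 - 3\right)}{8}\right)^{2}\right) \frac{1}{2400063} = \left(-2035 - 10 \cdot 2 \left(4 \cdot \frac{1}{8} \cdot 4\right)^{2}\right) \frac{1}{2400063} = \left(-2035 - 10 \cdot 2 \cdot 2^{2}\right) \frac{1}{2400063} = \left(-2035 - 10 \cdot 2 \cdot 4\right) \frac{1}{2400063} = \left(-2035 - 80\right) \frac{1}{2400063} = \left(-2115\right) \frac{1}{2400063} = - \frac{705}{800021}$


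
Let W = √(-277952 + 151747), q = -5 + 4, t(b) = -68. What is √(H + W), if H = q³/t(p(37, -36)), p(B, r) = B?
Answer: √(17 + 1156*I*√126205)/34 ≈ 13.328 + 13.327*I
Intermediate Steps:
q = -1
W = I*√126205 (W = √(-126205) = I*√126205 ≈ 355.25*I)
H = 1/68 (H = (-1)³/(-68) = -1*(-1/68) = 1/68 ≈ 0.014706)
√(H + W) = √(1/68 + I*√126205)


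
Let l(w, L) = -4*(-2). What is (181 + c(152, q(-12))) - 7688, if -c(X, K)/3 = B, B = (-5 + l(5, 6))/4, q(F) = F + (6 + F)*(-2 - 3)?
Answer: -30037/4 ≈ -7509.3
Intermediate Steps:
l(w, L) = 8
q(F) = -30 - 4*F (q(F) = F + (6 + F)*(-5) = F + (-30 - 5*F) = -30 - 4*F)
B = ¾ (B = (-5 + 8)/4 = (¼)*3 = ¾ ≈ 0.75000)
c(X, K) = -9/4 (c(X, K) = -3*¾ = -9/4)
(181 + c(152, q(-12))) - 7688 = (181 - 9/4) - 7688 = 715/4 - 7688 = -30037/4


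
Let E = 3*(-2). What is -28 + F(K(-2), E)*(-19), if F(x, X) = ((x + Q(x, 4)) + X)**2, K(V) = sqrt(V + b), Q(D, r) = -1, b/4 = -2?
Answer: -769 + 266*I*sqrt(10) ≈ -769.0 + 841.17*I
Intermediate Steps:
b = -8 (b = 4*(-2) = -8)
E = -6
K(V) = sqrt(-8 + V) (K(V) = sqrt(V - 8) = sqrt(-8 + V))
F(x, X) = (-1 + X + x)**2 (F(x, X) = ((x - 1) + X)**2 = ((-1 + x) + X)**2 = (-1 + X + x)**2)
-28 + F(K(-2), E)*(-19) = -28 + (-1 - 6 + sqrt(-8 - 2))**2*(-19) = -28 + (-1 - 6 + sqrt(-10))**2*(-19) = -28 + (-1 - 6 + I*sqrt(10))**2*(-19) = -28 + (-7 + I*sqrt(10))**2*(-19) = -28 - 19*(-7 + I*sqrt(10))**2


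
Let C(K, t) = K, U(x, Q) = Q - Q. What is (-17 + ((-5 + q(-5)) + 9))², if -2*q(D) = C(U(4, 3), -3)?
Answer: 169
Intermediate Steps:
U(x, Q) = 0
q(D) = 0 (q(D) = -½*0 = 0)
(-17 + ((-5 + q(-5)) + 9))² = (-17 + ((-5 + 0) + 9))² = (-17 + (-5 + 9))² = (-17 + 4)² = (-13)² = 169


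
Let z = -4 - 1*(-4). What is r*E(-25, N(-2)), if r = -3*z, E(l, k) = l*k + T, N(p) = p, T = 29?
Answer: 0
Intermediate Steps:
z = 0 (z = -4 + 4 = 0)
E(l, k) = 29 + k*l (E(l, k) = l*k + 29 = k*l + 29 = 29 + k*l)
r = 0 (r = -3*0 = 0)
r*E(-25, N(-2)) = 0*(29 - 2*(-25)) = 0*(29 + 50) = 0*79 = 0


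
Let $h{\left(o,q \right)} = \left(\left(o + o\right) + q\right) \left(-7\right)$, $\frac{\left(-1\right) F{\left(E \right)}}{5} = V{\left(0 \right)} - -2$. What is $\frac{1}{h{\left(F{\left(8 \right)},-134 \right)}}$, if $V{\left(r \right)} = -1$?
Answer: $\frac{1}{1008} \approx 0.00099206$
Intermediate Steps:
$F{\left(E \right)} = -5$ ($F{\left(E \right)} = - 5 \left(-1 - -2\right) = - 5 \left(-1 + 2\right) = \left(-5\right) 1 = -5$)
$h{\left(o,q \right)} = - 14 o - 7 q$ ($h{\left(o,q \right)} = \left(2 o + q\right) \left(-7\right) = \left(q + 2 o\right) \left(-7\right) = - 14 o - 7 q$)
$\frac{1}{h{\left(F{\left(8 \right)},-134 \right)}} = \frac{1}{\left(-14\right) \left(-5\right) - -938} = \frac{1}{70 + 938} = \frac{1}{1008}$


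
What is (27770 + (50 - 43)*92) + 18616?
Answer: 47030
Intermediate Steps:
(27770 + (50 - 43)*92) + 18616 = (27770 + 7*92) + 18616 = (27770 + 644) + 18616 = 28414 + 18616 = 47030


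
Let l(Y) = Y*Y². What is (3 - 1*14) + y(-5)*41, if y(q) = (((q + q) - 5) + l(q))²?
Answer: 803589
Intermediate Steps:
l(Y) = Y³
y(q) = (-5 + q³ + 2*q)² (y(q) = (((q + q) - 5) + q³)² = ((2*q - 5) + q³)² = ((-5 + 2*q) + q³)² = (-5 + q³ + 2*q)²)
(3 - 1*14) + y(-5)*41 = (3 - 1*14) + (-5 + (-5)³ + 2*(-5))²*41 = (3 - 14) + (-5 - 125 - 10)²*41 = -11 + (-140)²*41 = -11 + 19600*41 = -11 + 803600 = 803589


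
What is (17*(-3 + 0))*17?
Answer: -867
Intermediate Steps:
(17*(-3 + 0))*17 = (17*(-3))*17 = -51*17 = -867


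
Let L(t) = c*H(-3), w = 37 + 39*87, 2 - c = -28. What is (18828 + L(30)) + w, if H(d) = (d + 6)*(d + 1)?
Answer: 22078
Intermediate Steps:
c = 30 (c = 2 - 1*(-28) = 2 + 28 = 30)
w = 3430 (w = 37 + 3393 = 3430)
H(d) = (1 + d)*(6 + d) (H(d) = (6 + d)*(1 + d) = (1 + d)*(6 + d))
L(t) = -180 (L(t) = 30*(6 + (-3)² + 7*(-3)) = 30*(6 + 9 - 21) = 30*(-6) = -180)
(18828 + L(30)) + w = (18828 - 180) + 3430 = 18648 + 3430 = 22078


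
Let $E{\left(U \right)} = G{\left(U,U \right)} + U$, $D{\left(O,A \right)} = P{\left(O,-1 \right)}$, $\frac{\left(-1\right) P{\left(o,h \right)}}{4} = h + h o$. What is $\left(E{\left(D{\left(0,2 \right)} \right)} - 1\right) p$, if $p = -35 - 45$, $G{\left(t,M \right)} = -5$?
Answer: $160$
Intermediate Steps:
$P{\left(o,h \right)} = - 4 h - 4 h o$ ($P{\left(o,h \right)} = - 4 \left(h + h o\right) = - 4 h - 4 h o$)
$D{\left(O,A \right)} = 4 + 4 O$ ($D{\left(O,A \right)} = \left(-4\right) \left(-1\right) \left(1 + O\right) = 4 + 4 O$)
$p = -80$ ($p = -35 - 45 = -80$)
$E{\left(U \right)} = -5 + U$
$\left(E{\left(D{\left(0,2 \right)} \right)} - 1\right) p = \left(\left(-5 + \left(4 + 4 \cdot 0\right)\right) - 1\right) \left(-80\right) = \left(\left(-5 + \left(4 + 0\right)\right) - 1\right) \left(-80\right) = \left(\left(-5 + 4\right) - 1\right) \left(-80\right) = \left(-1 - 1\right) \left(-80\right) = \left(-2\right) \left(-80\right) = 160$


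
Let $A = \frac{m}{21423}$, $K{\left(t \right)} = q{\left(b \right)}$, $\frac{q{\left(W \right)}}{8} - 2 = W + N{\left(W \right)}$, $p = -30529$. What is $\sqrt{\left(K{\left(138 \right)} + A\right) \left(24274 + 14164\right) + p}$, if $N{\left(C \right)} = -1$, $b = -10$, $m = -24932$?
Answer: $\frac{i \sqrt{1304688179517753}}{21423} \approx 1686.1 i$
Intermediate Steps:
$q{\left(W \right)} = 8 + 8 W$ ($q{\left(W \right)} = 16 + 8 \left(W - 1\right) = 16 + 8 \left(-1 + W\right) = 16 + \left(-8 + 8 W\right) = 8 + 8 W$)
$K{\left(t \right)} = -72$ ($K{\left(t \right)} = 8 + 8 \left(-10\right) = 8 - 80 = -72$)
$A = - \frac{24932}{21423} \approx -1.1638$
$\sqrt{\left(K{\left(138 \right)} + A\right) \left(24274 + 14164\right) + p} = \sqrt{\left(-72 - \frac{24932}{21423}\right) \left(24274 + 14164\right) - 30529} = \sqrt{\left(- \frac{1567388}{21423}\right) 38438 - 30529} = \sqrt{- \frac{60247259944}{21423} - 30529} = \sqrt{- \frac{60901282711}{21423}} = \frac{i \sqrt{1304688179517753}}{21423}$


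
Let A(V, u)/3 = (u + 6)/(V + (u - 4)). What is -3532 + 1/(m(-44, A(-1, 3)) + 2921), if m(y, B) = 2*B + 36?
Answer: -10348759/2930 ≈ -3532.0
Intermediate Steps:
A(V, u) = 3*(6 + u)/(-4 + V + u) (A(V, u) = 3*((u + 6)/(V + (u - 4))) = 3*((6 + u)/(V + (-4 + u))) = 3*((6 + u)/(-4 + V + u)) = 3*(6 + u)/(-4 + V + u))
m(y, B) = 36 + 2*B
-3532 + 1/(m(-44, A(-1, 3)) + 2921) = -3532 + 1/((36 + 2*(3*(6 + 3)/(-4 - 1 + 3))) + 2921) = -3532 + 1/((36 + 2*(3*9/(-2))) + 2921) = -3532 + 1/((36 + 2*(3*(-½)*9)) + 2921) = -3532 + 1/((36 + 2*(-27/2)) + 2921) = -3532 + 1/((36 - 27) + 2921) = -3532 + 1/(9 + 2921) = -3532 + 1/2930 = -10348759/2930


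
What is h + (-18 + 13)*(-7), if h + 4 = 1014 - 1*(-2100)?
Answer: 3145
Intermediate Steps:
h = 3110 (h = -4 + (1014 - 1*(-2100)) = -4 + (1014 + 2100) = -4 + 3114 = 3110)
h + (-18 + 13)*(-7) = 3110 + (-18 + 13)*(-7) = 3110 - 5*(-7) = 3110 + 35 = 3145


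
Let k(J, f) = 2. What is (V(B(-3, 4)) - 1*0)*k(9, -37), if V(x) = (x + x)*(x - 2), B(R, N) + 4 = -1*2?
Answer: 192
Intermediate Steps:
B(R, N) = -6 (B(R, N) = -4 - 1*2 = -4 - 2 = -6)
V(x) = 2*x*(-2 + x) (V(x) = (2*x)*(-2 + x) = 2*x*(-2 + x))
(V(B(-3, 4)) - 1*0)*k(9, -37) = (2*(-6)*(-2 - 6) - 1*0)*2 = (2*(-6)*(-8) + 0)*2 = (96 + 0)*2 = 96*2 = 192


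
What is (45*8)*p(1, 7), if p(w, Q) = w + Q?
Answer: 2880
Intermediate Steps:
p(w, Q) = Q + w
(45*8)*p(1, 7) = (45*8)*(7 + 1) = 360*8 = 2880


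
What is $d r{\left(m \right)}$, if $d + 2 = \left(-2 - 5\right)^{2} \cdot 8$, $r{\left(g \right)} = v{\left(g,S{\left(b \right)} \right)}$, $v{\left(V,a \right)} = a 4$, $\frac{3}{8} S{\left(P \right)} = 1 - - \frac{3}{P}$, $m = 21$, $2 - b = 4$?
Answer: $-2080$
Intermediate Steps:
$b = -2$ ($b = 2 - 4 = -2$)
$S{\left(P \right)} = \frac{8}{3} + \frac{8}{P}$ ($S{\left(P \right)} = \frac{8 \left(1 - - \frac{3}{P}\right)}{3} = \frac{8 \left(1 + \frac{3}{P}\right)}{3} = \frac{8}{3} + \frac{8}{P}$)
$v{\left(V,a \right)} = 4 a$
$r{\left(g \right)} = - \frac{16}{3}$ ($r{\left(g \right)} = 4 \left(\frac{8}{3} + \frac{8}{-2}\right) = 4 \left(\frac{8}{3} + 8 \left(- \frac{1}{2}\right)\right) = 4 \left(\frac{8}{3} - 4\right) = 4 \left(- \frac{4}{3}\right) = - \frac{16}{3}$)
$d = 390$ ($d = -2 + \left(-2 - 5\right)^{2} \cdot 8 = -2 + \left(-7\right)^{2} \cdot 8 = -2 + 49 \cdot 8 = -2 + 392 = 390$)
$d r{\left(m \right)} = 390 \left(- \frac{16}{3}\right) = -2080$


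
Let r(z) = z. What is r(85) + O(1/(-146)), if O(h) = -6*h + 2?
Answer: 6354/73 ≈ 87.041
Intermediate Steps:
O(h) = 2 - 6*h
r(85) + O(1/(-146)) = 85 + (2 - 6/(-146)) = 85 + (2 - 6*(-1/146)) = 85 + (2 + 3/73) = 85 + 149/73 = 6354/73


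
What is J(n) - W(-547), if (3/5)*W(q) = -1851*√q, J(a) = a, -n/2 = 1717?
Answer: -3434 + 3085*I*√547 ≈ -3434.0 + 72152.0*I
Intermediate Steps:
n = -3434 (n = -2*1717 = -3434)
W(q) = -3085*√q (W(q) = 5*(-1851*√q)/3 = -3085*√q)
J(n) - W(-547) = -3434 - (-3085)*√(-547) = -3434 - (-3085)*I*√547 = -3434 + 3085*I*√547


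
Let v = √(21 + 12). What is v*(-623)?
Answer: -623*√33 ≈ -3578.9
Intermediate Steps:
v = √33 ≈ 5.7446
v*(-623) = √33*(-623) = -623*√33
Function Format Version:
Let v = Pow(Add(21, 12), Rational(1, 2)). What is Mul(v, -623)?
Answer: Mul(-623, Pow(33, Rational(1, 2))) ≈ -3578.9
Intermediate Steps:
v = Pow(33, Rational(1, 2)) ≈ 5.7446
Mul(v, -623) = Mul(Pow(33, Rational(1, 2)), -623) = Mul(-623, Pow(33, Rational(1, 2)))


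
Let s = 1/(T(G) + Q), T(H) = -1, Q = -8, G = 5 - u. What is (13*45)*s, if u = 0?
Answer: -65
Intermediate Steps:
G = 5 (G = 5 - 1*0 = 5 + 0 = 5)
s = -⅑ (s = 1/(-1 - 8) = 1/(-9) = -⅑ ≈ -0.11111)
(13*45)*s = (13*45)*(-⅑) = 585*(-⅑) = -65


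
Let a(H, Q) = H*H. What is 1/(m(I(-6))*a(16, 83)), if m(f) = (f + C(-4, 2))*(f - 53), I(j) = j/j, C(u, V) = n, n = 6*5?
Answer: -1/412672 ≈ -2.4232e-6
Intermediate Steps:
n = 30
C(u, V) = 30
I(j) = 1
m(f) = (-53 + f)*(30 + f) (m(f) = (f + 30)*(f - 53) = (30 + f)*(-53 + f) = (-53 + f)*(30 + f))
a(H, Q) = H²
1/(m(I(-6))*a(16, 83)) = 1/((-1590 + 1² - 23*1)*(16²)) = 1/(-1590 + 1 - 23*256) = (1/256)/(-1612) = -1/1612*1/256 = -1/412672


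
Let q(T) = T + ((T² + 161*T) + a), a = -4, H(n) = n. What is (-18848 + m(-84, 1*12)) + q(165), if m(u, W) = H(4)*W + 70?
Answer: 35221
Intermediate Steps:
m(u, W) = 70 + 4*W (m(u, W) = 4*W + 70 = 70 + 4*W)
q(T) = -4 + T² + 162*T (q(T) = T + ((T² + 161*T) - 4) = T + (-4 + T² + 161*T) = -4 + T² + 162*T)
(-18848 + m(-84, 1*12)) + q(165) = (-18848 + (70 + 4*(1*12))) + (-4 + 165² + 162*165) = (-18848 + (70 + 4*12)) + (-4 + 27225 + 26730) = (-18848 + (70 + 48)) + 53951 = (-18848 + 118) + 53951 = -18730 + 53951 = 35221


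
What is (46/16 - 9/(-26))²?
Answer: 112225/10816 ≈ 10.376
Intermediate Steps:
(46/16 - 9/(-26))² = (46*(1/16) - 9*(-1/26))² = (23/8 + 9/26)² = (335/104)² = 112225/10816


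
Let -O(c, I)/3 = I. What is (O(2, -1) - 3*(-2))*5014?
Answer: 45126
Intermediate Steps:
O(c, I) = -3*I
(O(2, -1) - 3*(-2))*5014 = (-3*(-1) - 3*(-2))*5014 = (3 + 6)*5014 = 9*5014 = 45126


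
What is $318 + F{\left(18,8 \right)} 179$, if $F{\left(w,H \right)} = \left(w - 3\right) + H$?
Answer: $4435$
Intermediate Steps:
$F{\left(w,H \right)} = -3 + H + w$ ($F{\left(w,H \right)} = \left(-3 + w\right) + H = -3 + H + w$)
$318 + F{\left(18,8 \right)} 179 = 318 + \left(-3 + 8 + 18\right) 179 = 318 + 23 \cdot 179 = 318 + 4117 = 4435$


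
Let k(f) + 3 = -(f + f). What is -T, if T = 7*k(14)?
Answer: 217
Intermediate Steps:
k(f) = -3 - 2*f (k(f) = -3 - (f + f) = -3 - 2*f)
T = -217 (T = 7*(-3 - 2*14) = 7*(-3 - 28) = 7*(-31) = -217)
-T = -1*(-217) = 217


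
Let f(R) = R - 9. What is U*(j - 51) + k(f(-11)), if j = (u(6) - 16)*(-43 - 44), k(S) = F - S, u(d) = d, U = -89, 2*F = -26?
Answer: -72884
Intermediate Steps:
F = -13 (F = (½)*(-26) = -13)
f(R) = -9 + R
k(S) = -13 - S
j = 870 (j = (6 - 16)*(-43 - 44) = -10*(-87) = 870)
U*(j - 51) + k(f(-11)) = -89*(870 - 51) + (-13 - (-9 - 11)) = -89*819 + (-13 - 1*(-20)) = -72891 + (-13 + 20) = -72891 + 7 = -72884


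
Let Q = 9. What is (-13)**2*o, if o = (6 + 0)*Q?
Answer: 9126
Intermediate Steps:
o = 54 (o = (6 + 0)*9 = 6*9 = 54)
(-13)**2*o = (-13)**2*54 = 169*54 = 9126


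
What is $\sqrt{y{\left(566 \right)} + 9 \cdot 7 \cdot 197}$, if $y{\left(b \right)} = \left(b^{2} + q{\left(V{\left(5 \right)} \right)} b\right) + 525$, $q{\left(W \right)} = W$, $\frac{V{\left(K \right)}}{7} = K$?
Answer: $\sqrt{353102} \approx 594.22$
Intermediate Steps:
$V{\left(K \right)} = 7 K$
$y{\left(b \right)} = 525 + b^{2} + 35 b$ ($y{\left(b \right)} = \left(b^{2} + 7 \cdot 5 b\right) + 525 = \left(b^{2} + 35 b\right) + 525 = 525 + b^{2} + 35 b$)
$\sqrt{y{\left(566 \right)} + 9 \cdot 7 \cdot 197} = \sqrt{\left(525 + 566^{2} + 35 \cdot 566\right) + 9 \cdot 7 \cdot 197} = \sqrt{\left(525 + 320356 + 19810\right) + 9 \cdot 1379} = \sqrt{340691 + 12411} = \sqrt{353102}$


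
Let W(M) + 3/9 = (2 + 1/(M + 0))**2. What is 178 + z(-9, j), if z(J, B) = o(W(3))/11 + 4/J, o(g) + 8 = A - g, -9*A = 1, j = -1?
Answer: 17459/99 ≈ 176.35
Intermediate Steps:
W(M) = -1/3 + (2 + 1/M)**2 (W(M) = -1/3 + (2 + 1/(M + 0))**2 = -1/3 + (2 + 1/M)**2)
A = -1/9 (A = -1/9*1 = -1/9 ≈ -0.11111)
o(g) = -73/9 - g (o(g) = -8 + (-1/9 - g) = -73/9 - g)
z(J, B) = -119/99 + 4/J (z(J, B) = (-73/9 - (11/3 + 3**(-2) + 4/3))/11 + 4/J = (-73/9 - (11/3 + 1/9 + 4*(1/3)))*(1/11) + 4/J = (-73/9 - (11/3 + 1/9 + 4/3))*(1/11) + 4/J = (-73/9 - 1*46/9)*(1/11) + 4/J = (-73/9 - 46/9)*(1/11) + 4/J = -119/9*1/11 + 4/J = -119/99 + 4/J)
178 + z(-9, j) = 178 + (-119/99 + 4/(-9)) = 178 + (-119/99 + 4*(-1/9)) = 178 + (-119/99 - 4/9) = 178 - 163/99 = 17459/99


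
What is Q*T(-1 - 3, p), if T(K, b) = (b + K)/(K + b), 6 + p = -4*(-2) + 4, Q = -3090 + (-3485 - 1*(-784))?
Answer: -5791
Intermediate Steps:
Q = -5791 (Q = -3090 + (-3485 + 784) = -3090 - 2701 = -5791)
p = 6 (p = -6 + (-4*(-2) + 4) = -6 + (8 + 4) = -6 + 12 = 6)
T(K, b) = 1 (T(K, b) = (K + b)/(K + b) = 1)
Q*T(-1 - 3, p) = -5791*1 = -5791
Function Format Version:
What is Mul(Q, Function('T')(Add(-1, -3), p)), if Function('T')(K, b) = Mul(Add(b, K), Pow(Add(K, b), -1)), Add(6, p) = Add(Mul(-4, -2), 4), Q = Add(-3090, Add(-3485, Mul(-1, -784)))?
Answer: -5791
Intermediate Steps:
Q = -5791 (Q = Add(-3090, Add(-3485, 784)) = Add(-3090, -2701) = -5791)
p = 6 (p = Add(-6, Add(Mul(-4, -2), 4)) = Add(-6, Add(8, 4)) = Add(-6, 12) = 6)
Function('T')(K, b) = 1 (Function('T')(K, b) = Mul(Add(K, b), Pow(Add(K, b), -1)) = 1)
Mul(Q, Function('T')(Add(-1, -3), p)) = Mul(-5791, 1) = -5791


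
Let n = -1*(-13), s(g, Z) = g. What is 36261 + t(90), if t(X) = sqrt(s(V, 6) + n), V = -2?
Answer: 36261 + sqrt(11) ≈ 36264.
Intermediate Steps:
n = 13
t(X) = sqrt(11) (t(X) = sqrt(-2 + 13) = sqrt(11))
36261 + t(90) = 36261 + sqrt(11)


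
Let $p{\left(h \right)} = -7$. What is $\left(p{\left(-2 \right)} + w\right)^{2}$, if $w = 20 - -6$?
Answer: $361$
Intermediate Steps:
$w = 26$ ($w = 20 + 6 = 26$)
$\left(p{\left(-2 \right)} + w\right)^{2} = \left(-7 + 26\right)^{2} = 19^{2} = 361$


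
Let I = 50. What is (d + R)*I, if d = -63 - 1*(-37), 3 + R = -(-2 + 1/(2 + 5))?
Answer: -9500/7 ≈ -1357.1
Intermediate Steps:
R = -8/7 (R = -3 - (-2 + 1/(2 + 5)) = -3 - (-2 + 1/7) = -3 - (-2 + ⅐) = -3 - 1*(-13/7) = -3 + 13/7 = -8/7 ≈ -1.1429)
d = -26 (d = -63 + 37 = -26)
(d + R)*I = (-26 - 8/7)*50 = -190/7*50 = -9500/7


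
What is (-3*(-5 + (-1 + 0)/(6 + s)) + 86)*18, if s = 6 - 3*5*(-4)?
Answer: 7275/4 ≈ 1818.8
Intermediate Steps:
s = 66 (s = 6 - 15*(-4) = 6 - 1*(-60) = 6 + 60 = 66)
(-3*(-5 + (-1 + 0)/(6 + s)) + 86)*18 = (-3*(-5 + (-1 + 0)/(6 + 66)) + 86)*18 = (-3*(-5 - 1/72) + 86)*18 = (-3*(-361/72) + 86)*18 = (361/24 + 86)*18 = (2425/24)*18 = 7275/4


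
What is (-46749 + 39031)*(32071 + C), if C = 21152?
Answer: -410775114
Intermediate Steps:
(-46749 + 39031)*(32071 + C) = (-46749 + 39031)*(32071 + 21152) = -7718*53223 = -410775114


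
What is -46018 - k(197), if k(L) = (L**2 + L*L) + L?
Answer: -123833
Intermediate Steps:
k(L) = L + 2*L**2 (k(L) = (L**2 + L**2) + L = 2*L**2 + L = L + 2*L**2)
-46018 - k(197) = -46018 - 197*(1 + 2*197) = -46018 - 197*(1 + 394) = -46018 - 197*395 = -46018 - 1*77815 = -46018 - 77815 = -123833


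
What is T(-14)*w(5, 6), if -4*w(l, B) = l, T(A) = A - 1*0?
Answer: 35/2 ≈ 17.500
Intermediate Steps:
T(A) = A (T(A) = A + 0 = A)
w(l, B) = -l/4
T(-14)*w(5, 6) = -(-7)*5/2 = -14*(-5/4) = 35/2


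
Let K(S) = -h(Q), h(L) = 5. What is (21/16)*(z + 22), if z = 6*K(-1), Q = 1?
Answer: -21/2 ≈ -10.500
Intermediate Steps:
K(S) = -5 (K(S) = -1*5 = -5)
z = -30 (z = 6*(-5) = -30)
(21/16)*(z + 22) = (21/16)*(-30 + 22) = (21*(1/16))*(-8) = (21/16)*(-8) = -21/2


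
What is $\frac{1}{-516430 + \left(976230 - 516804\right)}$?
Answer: $- \frac{1}{57004} \approx -1.7543 \cdot 10^{-5}$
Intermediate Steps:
$\frac{1}{-516430 + \left(976230 - 516804\right)} = \frac{1}{-516430 + 459426} = \frac{1}{-57004} = - \frac{1}{57004}$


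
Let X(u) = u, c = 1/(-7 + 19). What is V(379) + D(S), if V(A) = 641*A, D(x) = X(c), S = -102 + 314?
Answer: 2915269/12 ≈ 2.4294e+5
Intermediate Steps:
c = 1/12 ≈ 0.083333
S = 212
D(x) = 1/12
V(379) + D(S) = 641*379 + 1/12 = 242939 + 1/12 = 2915269/12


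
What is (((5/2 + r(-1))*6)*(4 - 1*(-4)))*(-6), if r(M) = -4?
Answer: 432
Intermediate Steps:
(((5/2 + r(-1))*6)*(4 - 1*(-4)))*(-6) = (((5/2 - 4)*6)*(4 - 1*(-4)))*(-6) = (((5*(½) - 4)*6)*(4 + 4))*(-6) = (((5/2 - 4)*6)*8)*(-6) = (-3/2*6*8)*(-6) = -9*8*(-6) = -72*(-6) = 432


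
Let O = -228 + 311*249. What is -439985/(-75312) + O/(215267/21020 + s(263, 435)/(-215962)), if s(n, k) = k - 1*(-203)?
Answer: 574290829721634245/76091448246768 ≈ 7547.4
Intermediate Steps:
s(n, k) = 203 + k (s(n, k) = k + 203 = 203 + k)
O = 77211 (O = -228 + 77439 = 77211)
-439985/(-75312) + O/(215267/21020 + s(263, 435)/(-215962)) = -439985/(-75312) + 77211/(215267/21020 + (203 + 435)/(-215962)) = -439985*(-1/75312) + 77211/(215267*(1/21020) + 638*(-1/215962)) = 439985/75312 + 77211/(215267/21020 - 319/107981) = 439985/75312 + 77211/(23238040547/2269760620) = 439985/75312 + 77211*(2269760620/23238040547) = 439985/75312 + 7619586401340/1010349589 = 574290829721634245/76091448246768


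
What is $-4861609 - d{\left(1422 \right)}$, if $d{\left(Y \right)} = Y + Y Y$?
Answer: $-6885115$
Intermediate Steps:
$d{\left(Y \right)} = Y + Y^{2}$
$-4861609 - d{\left(1422 \right)} = -4861609 - 1422 \left(1 + 1422\right) = -4861609 - 1422 \cdot 1423 = -4861609 - 2023506 = -6885115$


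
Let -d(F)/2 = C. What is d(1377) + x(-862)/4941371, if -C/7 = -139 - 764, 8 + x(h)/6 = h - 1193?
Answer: -62468824560/4941371 ≈ -12642.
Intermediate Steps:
x(h) = -7206 + 6*h (x(h) = -48 + 6*(h - 1193) = -48 + 6*(-1193 + h) = -48 + (-7158 + 6*h) = -7206 + 6*h)
C = 6321 (C = -7*(-139 - 764) = -7*(-903) = 6321)
d(F) = -12642 (d(F) = -2*6321 = -12642)
d(1377) + x(-862)/4941371 = -12642 + (-7206 + 6*(-862))/4941371 = -12642 + (-7206 - 5172)*(1/4941371) = -12642 - 12378*1/4941371 = -12642 - 12378/4941371 = -62468824560/4941371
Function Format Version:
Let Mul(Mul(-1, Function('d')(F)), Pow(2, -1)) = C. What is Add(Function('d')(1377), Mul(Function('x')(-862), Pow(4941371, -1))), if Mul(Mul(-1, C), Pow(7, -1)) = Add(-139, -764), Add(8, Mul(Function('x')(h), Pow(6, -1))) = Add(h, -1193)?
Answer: Rational(-62468824560, 4941371) ≈ -12642.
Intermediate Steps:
Function('x')(h) = Add(-7206, Mul(6, h)) (Function('x')(h) = Add(-48, Mul(6, Add(h, -1193))) = Add(-48, Mul(6, Add(-1193, h))) = Add(-48, Add(-7158, Mul(6, h))) = Add(-7206, Mul(6, h)))
C = 6321 (C = Mul(-7, Add(-139, -764)) = Mul(-7, -903) = 6321)
Function('d')(F) = -12642 (Function('d')(F) = Mul(-2, 6321) = -12642)
Add(Function('d')(1377), Mul(Function('x')(-862), Pow(4941371, -1))) = Add(-12642, Mul(Add(-7206, Mul(6, -862)), Pow(4941371, -1))) = Add(-12642, Mul(Add(-7206, -5172), Rational(1, 4941371))) = Add(-12642, Mul(-12378, Rational(1, 4941371))) = Add(-12642, Rational(-12378, 4941371)) = Rational(-62468824560, 4941371)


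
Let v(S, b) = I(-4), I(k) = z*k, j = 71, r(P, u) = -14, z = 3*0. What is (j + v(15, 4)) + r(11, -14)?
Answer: 57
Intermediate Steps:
z = 0
I(k) = 0 (I(k) = 0*k = 0)
v(S, b) = 0
(j + v(15, 4)) + r(11, -14) = (71 + 0) - 14 = 71 - 14 = 57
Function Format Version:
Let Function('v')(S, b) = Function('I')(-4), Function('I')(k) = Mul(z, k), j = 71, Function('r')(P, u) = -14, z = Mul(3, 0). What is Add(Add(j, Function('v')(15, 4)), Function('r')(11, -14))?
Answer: 57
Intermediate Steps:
z = 0
Function('I')(k) = 0 (Function('I')(k) = Mul(0, k) = 0)
Function('v')(S, b) = 0
Add(Add(j, Function('v')(15, 4)), Function('r')(11, -14)) = Add(Add(71, 0), -14) = Add(71, -14) = 57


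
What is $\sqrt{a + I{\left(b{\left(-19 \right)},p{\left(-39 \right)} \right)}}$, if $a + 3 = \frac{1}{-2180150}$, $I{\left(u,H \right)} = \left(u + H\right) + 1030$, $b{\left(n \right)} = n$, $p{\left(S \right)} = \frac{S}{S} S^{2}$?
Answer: $\frac{\sqrt{480818944828894}}{436030} \approx 50.289$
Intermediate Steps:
$p{\left(S \right)} = S^{2}$ ($p{\left(S \right)} = 1 S^{2} = S^{2}$)
$I{\left(u,H \right)} = 1030 + H + u$ ($I{\left(u,H \right)} = \left(H + u\right) + 1030 = 1030 + H + u$)
$a = - \frac{6540451}{2180150}$ ($a = -3 + \frac{1}{-2180150} = -3 - \frac{1}{2180150} = - \frac{6540451}{2180150} \approx -3.0$)
$\sqrt{a + I{\left(b{\left(-19 \right)},p{\left(-39 \right)} \right)}} = \sqrt{- \frac{6540451}{2180150} + \left(1030 + \left(-39\right)^{2} - 19\right)} = \sqrt{- \frac{6540451}{2180150} + \left(1030 + 1521 - 19\right)} = \sqrt{- \frac{6540451}{2180150} + 2532} = \sqrt{\frac{5513599349}{2180150}} = \frac{\sqrt{480818944828894}}{436030}$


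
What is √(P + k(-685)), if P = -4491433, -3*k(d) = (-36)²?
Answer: I*√4491865 ≈ 2119.4*I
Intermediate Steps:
k(d) = -432 (k(d) = -⅓*(-36)² = -⅓*1296 = -432)
√(P + k(-685)) = √(-4491433 - 432) = √(-4491865) = I*√4491865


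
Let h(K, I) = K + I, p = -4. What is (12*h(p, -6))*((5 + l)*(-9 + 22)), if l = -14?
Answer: 14040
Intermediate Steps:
h(K, I) = I + K
(12*h(p, -6))*((5 + l)*(-9 + 22)) = (12*(-6 - 4))*((5 - 14)*(-9 + 22)) = (12*(-10))*(-9*13) = -120*(-117) = 14040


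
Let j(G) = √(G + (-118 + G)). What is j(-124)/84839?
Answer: I*√366/84839 ≈ 0.0002255*I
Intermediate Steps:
j(G) = √(-118 + 2*G)
j(-124)/84839 = √(-118 + 2*(-124))/84839 = √(-118 - 248)*(1/84839) = √(-366)*(1/84839) = (I*√366)*(1/84839) = I*√366/84839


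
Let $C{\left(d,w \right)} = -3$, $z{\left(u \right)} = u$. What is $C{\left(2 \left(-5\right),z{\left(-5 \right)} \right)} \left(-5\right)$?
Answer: $15$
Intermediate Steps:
$C{\left(2 \left(-5\right),z{\left(-5 \right)} \right)} \left(-5\right) = \left(-3\right) \left(-5\right) = 15$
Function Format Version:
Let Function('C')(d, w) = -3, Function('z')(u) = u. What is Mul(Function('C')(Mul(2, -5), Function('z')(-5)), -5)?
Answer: 15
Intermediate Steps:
Mul(Function('C')(Mul(2, -5), Function('z')(-5)), -5) = Mul(-3, -5) = 15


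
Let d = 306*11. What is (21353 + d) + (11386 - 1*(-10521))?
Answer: 46626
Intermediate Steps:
d = 3366
(21353 + d) + (11386 - 1*(-10521)) = (21353 + 3366) + (11386 - 1*(-10521)) = 24719 + (11386 + 10521) = 24719 + 21907 = 46626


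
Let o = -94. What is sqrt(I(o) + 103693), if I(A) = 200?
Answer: sqrt(103893) ≈ 322.32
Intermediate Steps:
sqrt(I(o) + 103693) = sqrt(200 + 103693) = sqrt(103893)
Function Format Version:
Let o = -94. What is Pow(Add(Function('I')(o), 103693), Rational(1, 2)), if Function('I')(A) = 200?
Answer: Pow(103893, Rational(1, 2)) ≈ 322.32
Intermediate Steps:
Pow(Add(Function('I')(o), 103693), Rational(1, 2)) = Pow(Add(200, 103693), Rational(1, 2)) = Pow(103893, Rational(1, 2))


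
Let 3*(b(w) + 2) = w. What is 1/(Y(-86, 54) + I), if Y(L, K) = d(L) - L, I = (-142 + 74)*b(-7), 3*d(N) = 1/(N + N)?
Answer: 516/196423 ≈ 0.0026270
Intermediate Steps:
d(N) = 1/(6*N) (d(N) = 1/(3*(N + N)) = 1/(3*((2*N))) = (1/(2*N))/3 = 1/(6*N))
b(w) = -2 + w/3
I = 884/3 (I = (-142 + 74)*(-2 + (⅓)*(-7)) = -68*(-2 - 7/3) = -68*(-13/3) = 884/3 ≈ 294.67)
Y(L, K) = -L + 1/(6*L) (Y(L, K) = 1/(6*L) - L = -L + 1/(6*L))
1/(Y(-86, 54) + I) = 1/((-1*(-86) + (⅙)/(-86)) + 884/3) = 1/((86 + (⅙)*(-1/86)) + 884/3) = 1/((86 - 1/516) + 884/3) = 1/(44375/516 + 884/3) = 1/(196423/516) = 516/196423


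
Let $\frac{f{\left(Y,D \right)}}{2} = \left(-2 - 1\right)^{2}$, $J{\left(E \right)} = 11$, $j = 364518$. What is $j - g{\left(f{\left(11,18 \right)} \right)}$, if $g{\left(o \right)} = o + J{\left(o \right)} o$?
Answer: $364302$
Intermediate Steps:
$f{\left(Y,D \right)} = 18$ ($f{\left(Y,D \right)} = 2 \left(-2 - 1\right)^{2} = 2 \left(-3\right)^{2} = 2 \cdot 9 = 18$)
$g{\left(o \right)} = 12 o$ ($g{\left(o \right)} = o + 11 o = 12 o$)
$j - g{\left(f{\left(11,18 \right)} \right)} = 364518 - 12 \cdot 18 = 364518 - 216 = 364302$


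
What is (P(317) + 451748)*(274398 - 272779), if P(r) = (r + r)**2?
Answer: 1382146776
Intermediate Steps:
P(r) = 4*r**2 (P(r) = (2*r)**2 = 4*r**2)
(P(317) + 451748)*(274398 - 272779) = (4*317**2 + 451748)*(274398 - 272779) = (4*100489 + 451748)*1619 = (401956 + 451748)*1619 = 853704*1619 = 1382146776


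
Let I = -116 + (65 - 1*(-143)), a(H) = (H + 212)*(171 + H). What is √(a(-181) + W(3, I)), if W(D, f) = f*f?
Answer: 3*√906 ≈ 90.300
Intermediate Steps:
a(H) = (171 + H)*(212 + H) (a(H) = (212 + H)*(171 + H) = (171 + H)*(212 + H))
I = 92 (I = -116 + (65 + 143) = -116 + 208 = 92)
W(D, f) = f²
√(a(-181) + W(3, I)) = √((36252 + (-181)² + 383*(-181)) + 92²) = √((36252 + 32761 - 69323) + 8464) = √(-310 + 8464) = √8154 = 3*√906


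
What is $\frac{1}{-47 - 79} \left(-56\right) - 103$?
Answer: $- \frac{923}{9} \approx -102.56$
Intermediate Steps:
$\frac{1}{-47 - 79} \left(-56\right) - 103 = \frac{1}{-126} \left(-56\right) - 103 = \left(- \frac{1}{126}\right) \left(-56\right) - 103 = \frac{4}{9} - 103 = - \frac{923}{9}$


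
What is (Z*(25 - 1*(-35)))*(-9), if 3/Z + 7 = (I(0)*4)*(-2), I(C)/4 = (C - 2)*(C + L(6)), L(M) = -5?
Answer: 540/109 ≈ 4.9541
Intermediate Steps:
I(C) = 4*(-5 + C)*(-2 + C) (I(C) = 4*((C - 2)*(C - 5)) = 4*((-2 + C)*(-5 + C)) = 4*((-5 + C)*(-2 + C)) = 4*(-5 + C)*(-2 + C))
Z = -1/109 (Z = 3/(-7 + ((40 - 28*0 + 4*0²)*4)*(-2)) = 3/(-7 + ((40 + 0 + 4*0)*4)*(-2)) = 3/(-7 + ((40 + 0 + 0)*4)*(-2)) = 3/(-7 + (40*4)*(-2)) = 3/(-7 + 160*(-2)) = 3/(-7 - 320) = 3/(-327) = 3*(-1/327) = -1/109 ≈ -0.0091743)
(Z*(25 - 1*(-35)))*(-9) = -(25 - 1*(-35))/109*(-9) = -(25 + 35)/109*(-9) = -1/109*60*(-9) = -60/109*(-9) = 540/109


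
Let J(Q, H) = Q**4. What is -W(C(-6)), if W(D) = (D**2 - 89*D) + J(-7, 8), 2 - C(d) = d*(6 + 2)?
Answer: -451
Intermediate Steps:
C(d) = 2 - 8*d (C(d) = 2 - d*(6 + 2) = 2 - d*8 = 2 - 8*d)
W(D) = 2401 + D**2 - 89*D (W(D) = (D**2 - 89*D) + (-7)**4 = (D**2 - 89*D) + 2401 = 2401 + D**2 - 89*D)
-W(C(-6)) = -(2401 + (2 - 8*(-6))**2 - 89*(2 - 8*(-6))) = -(2401 + (2 + 48)**2 - 89*(2 + 48)) = -(2401 + 50**2 - 89*50) = -(2401 + 2500 - 4450) = -1*451 = -451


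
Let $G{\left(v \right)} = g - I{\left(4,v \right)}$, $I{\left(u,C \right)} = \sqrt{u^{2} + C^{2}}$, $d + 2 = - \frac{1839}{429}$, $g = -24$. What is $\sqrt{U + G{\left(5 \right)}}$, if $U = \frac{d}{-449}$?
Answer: $\frac{\sqrt{-98883210283 - 4122538849 \sqrt{41}}}{64207} \approx 5.5126 i$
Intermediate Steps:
$d = - \frac{899}{143}$ ($d = -2 - \frac{1839}{429} = -2 - \frac{613}{143} = - \frac{899}{143} \approx -6.2867$)
$I{\left(u,C \right)} = \sqrt{C^{2} + u^{2}}$
$G{\left(v \right)} = -24 - \sqrt{16 + v^{2}}$ ($G{\left(v \right)} = -24 - \sqrt{v^{2} + 4^{2}} = -24 - \sqrt{v^{2} + 16} = -24 - \sqrt{16 + v^{2}}$)
$U = \frac{899}{64207}$ ($U = - \frac{899}{143 \left(-449\right)} = \left(- \frac{899}{143}\right) \left(- \frac{1}{449}\right) = \frac{899}{64207} \approx 0.014002$)
$\sqrt{U + G{\left(5 \right)}} = \sqrt{\frac{899}{64207} - \left(24 + \sqrt{16 + 5^{2}}\right)} = \sqrt{\frac{899}{64207} - \left(24 + \sqrt{16 + 25}\right)} = \sqrt{\frac{899}{64207} - \left(24 + \sqrt{41}\right)} = \sqrt{- \frac{1540069}{64207} - \sqrt{41}}$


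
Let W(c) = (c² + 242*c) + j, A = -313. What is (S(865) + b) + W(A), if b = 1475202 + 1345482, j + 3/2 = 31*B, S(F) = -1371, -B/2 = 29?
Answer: 5679473/2 ≈ 2.8397e+6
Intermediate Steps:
B = -58 (B = -2*29 = -58)
j = -3599/2 (j = -3/2 + 31*(-58) = -3/2 - 1798 = -3599/2 ≈ -1799.5)
b = 2820684
W(c) = -3599/2 + c² + 242*c (W(c) = (c² + 242*c) - 3599/2 = -3599/2 + c² + 242*c)
(S(865) + b) + W(A) = (-1371 + 2820684) + (-3599/2 + (-313)² + 242*(-313)) = 2819313 + (-3599/2 + 97969 - 75746) = 2819313 + 40847/2 = 5679473/2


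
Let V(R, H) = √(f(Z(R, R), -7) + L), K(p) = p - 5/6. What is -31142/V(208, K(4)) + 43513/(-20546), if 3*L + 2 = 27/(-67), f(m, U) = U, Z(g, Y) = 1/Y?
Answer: -43513/20546 + 15571*I*√402/28 ≈ -2.1178 + 11150.0*I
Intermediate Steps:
K(p) = -⅚ + p (K(p) = p - 5*⅙ = p - ⅚ = -⅚ + p)
L = -161/201 (L = -⅔ + (27/(-67))/3 = -⅔ + (27*(-1/67))/3 = -⅔ + (⅓)*(-27/67) = -⅔ - 9/67 = -161/201 ≈ -0.80099)
V(R, H) = 28*I*√402/201 (V(R, H) = √(-7 - 161/201) = √(-1568/201) = 28*I*√402/201)
-31142/V(208, K(4)) + 43513/(-20546) = -31142*(-I*√402/56) + 43513/(-20546) = -(-15571)*I*√402/28 + 43513*(-1/20546) = 15571*I*√402/28 - 43513/20546 = -43513/20546 + 15571*I*√402/28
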